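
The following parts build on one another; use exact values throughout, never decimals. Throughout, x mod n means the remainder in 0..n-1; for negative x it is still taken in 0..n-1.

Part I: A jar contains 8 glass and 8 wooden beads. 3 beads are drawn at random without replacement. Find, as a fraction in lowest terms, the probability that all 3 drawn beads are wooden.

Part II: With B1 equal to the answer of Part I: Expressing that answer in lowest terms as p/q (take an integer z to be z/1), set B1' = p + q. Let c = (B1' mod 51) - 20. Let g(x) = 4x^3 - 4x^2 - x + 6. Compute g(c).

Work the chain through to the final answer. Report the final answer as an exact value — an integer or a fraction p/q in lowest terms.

-3225

Part I: total draws C(16,3) = 560; favorable C(8,3) = 56; P = 1/10; answer 1/10
Part II: B1 = 1/10; threaded value p + q = 11; c = -9; 4*(-9)^3 - 4*(-9)^2 - 1*(-9)^1 + 6 = (-2916) + (-324) + (9) + (6) = -3225; answer -3225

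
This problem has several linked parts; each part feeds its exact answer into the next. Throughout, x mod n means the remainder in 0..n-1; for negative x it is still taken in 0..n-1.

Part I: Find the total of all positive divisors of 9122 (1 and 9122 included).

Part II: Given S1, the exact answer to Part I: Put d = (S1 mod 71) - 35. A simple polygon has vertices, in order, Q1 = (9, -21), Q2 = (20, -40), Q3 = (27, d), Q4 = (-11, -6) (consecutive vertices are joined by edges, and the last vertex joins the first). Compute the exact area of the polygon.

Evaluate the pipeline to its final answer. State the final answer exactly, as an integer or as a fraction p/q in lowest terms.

926

Part I: 9122 = 2 * 4561; sigma = (1 + 2) * (1 + 4561) = 3 * 4562 = 13686; answer 13686
Part II: S1 = 13686; d = 19; cross terms: (9*-40 - 20*-21)=60, (20*19 - 27*-40)=1460, (27*-6 - -11*19)=47, (-11*-21 - 9*-6)=285; twice the area = |1852| = 1852; area = 926; answer 926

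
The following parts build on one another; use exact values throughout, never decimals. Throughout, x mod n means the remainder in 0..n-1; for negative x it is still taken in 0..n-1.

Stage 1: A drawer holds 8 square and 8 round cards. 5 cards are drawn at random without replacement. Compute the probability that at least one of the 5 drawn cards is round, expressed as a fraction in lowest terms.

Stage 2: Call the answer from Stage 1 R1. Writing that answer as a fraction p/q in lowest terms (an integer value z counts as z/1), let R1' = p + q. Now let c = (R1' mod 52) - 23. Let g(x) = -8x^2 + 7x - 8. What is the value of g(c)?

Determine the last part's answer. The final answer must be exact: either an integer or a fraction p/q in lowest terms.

Stage 1: total draws C(16,5) = 4368; complement C(8,5) = 56; favorable 4368 - 56 = 4312; P = 77/78; answer 77/78
Stage 2: R1 = 77/78; threaded value p + q = 155; c = 28; -8*(28)^2 + 7*(28)^1 - 8 = (-6272) + (196) + (-8) = -6084; answer -6084

-6084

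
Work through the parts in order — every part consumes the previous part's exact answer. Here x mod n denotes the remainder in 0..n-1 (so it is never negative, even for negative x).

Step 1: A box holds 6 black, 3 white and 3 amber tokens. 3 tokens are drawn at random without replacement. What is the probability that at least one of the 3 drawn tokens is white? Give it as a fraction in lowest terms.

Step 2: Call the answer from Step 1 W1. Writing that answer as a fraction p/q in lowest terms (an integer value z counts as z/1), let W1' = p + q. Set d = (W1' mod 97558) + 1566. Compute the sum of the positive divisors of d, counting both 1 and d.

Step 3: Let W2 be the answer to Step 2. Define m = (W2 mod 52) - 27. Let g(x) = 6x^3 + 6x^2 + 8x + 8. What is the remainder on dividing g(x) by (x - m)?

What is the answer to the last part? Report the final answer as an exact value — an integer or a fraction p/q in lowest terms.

-7340

Step 1: total draws C(12,3) = 220; complement C(9,3) = 84; favorable 220 - 84 = 136; P = 34/55; answer 34/55
Step 2: W1 = 34/55; threaded value p + q = 89; d = 1655; 1655 = 5 * 331; sigma = (1 + 5) * (1 + 331) = 6 * 332 = 1992; answer 1992
Step 3: W2 = 1992; m = -11; remainder = value at the root: 6*(-11)^3 + 6*(-11)^2 + 8*(-11)^1 + 8 = (-7986) + (726) + (-88) + (8) = -7340; answer -7340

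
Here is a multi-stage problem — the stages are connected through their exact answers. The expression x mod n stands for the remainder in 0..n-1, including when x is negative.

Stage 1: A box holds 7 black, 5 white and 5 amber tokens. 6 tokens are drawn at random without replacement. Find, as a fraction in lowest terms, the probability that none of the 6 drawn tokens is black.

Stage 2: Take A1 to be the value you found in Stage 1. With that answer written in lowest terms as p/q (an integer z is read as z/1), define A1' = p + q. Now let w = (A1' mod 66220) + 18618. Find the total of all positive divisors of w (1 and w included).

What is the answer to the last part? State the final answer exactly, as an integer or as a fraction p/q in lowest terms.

Stage 1: total draws C(17,6) = 12376; favorable C(10,6) = 210; P = 15/884; answer 15/884
Stage 2: A1 = 15/884; threaded value p + q = 899; w = 19517; 19517 = 29 * 673; sigma = (1 + 29) * (1 + 673) = 30 * 674 = 20220; answer 20220

20220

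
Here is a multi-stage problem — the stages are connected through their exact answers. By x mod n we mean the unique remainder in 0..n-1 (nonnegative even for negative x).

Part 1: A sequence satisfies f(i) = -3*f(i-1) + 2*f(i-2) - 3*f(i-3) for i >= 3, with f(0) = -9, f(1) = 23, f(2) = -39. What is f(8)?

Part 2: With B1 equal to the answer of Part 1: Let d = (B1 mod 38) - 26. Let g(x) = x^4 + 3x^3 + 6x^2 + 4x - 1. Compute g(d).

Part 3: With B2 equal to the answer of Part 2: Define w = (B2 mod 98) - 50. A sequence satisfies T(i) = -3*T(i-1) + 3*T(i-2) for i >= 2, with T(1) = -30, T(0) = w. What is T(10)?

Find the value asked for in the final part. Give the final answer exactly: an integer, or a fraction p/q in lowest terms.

Part 1: f(3) = -3*(-39) + 2*(23) - 3*(-9) = 190; iterating: f(3)=190, f(4)=-717, f(5)=2648, f(6)=-9948, f(7)=37291, f(8)=-139713; answer -139713
Part 2: B1 = -139713; d = -13; 1*(-13)^4 + 3*(-13)^3 + 6*(-13)^2 + 4*(-13)^1 - 1 = (28561) + (-6591) + (1014) + (-52) + (-1) = 22931; answer 22931
Part 3: B2 = 22931; w = 47; T(2) = -3*(-30) + 3*(47) = 231; iterating: T(2)=231, T(3)=-783, T(4)=3042, T(5)=-11475, T(6)=43551, T(7)=-165078, T(8)=625887, T(9)=-2372895, T(10)=8996346; answer 8996346

8996346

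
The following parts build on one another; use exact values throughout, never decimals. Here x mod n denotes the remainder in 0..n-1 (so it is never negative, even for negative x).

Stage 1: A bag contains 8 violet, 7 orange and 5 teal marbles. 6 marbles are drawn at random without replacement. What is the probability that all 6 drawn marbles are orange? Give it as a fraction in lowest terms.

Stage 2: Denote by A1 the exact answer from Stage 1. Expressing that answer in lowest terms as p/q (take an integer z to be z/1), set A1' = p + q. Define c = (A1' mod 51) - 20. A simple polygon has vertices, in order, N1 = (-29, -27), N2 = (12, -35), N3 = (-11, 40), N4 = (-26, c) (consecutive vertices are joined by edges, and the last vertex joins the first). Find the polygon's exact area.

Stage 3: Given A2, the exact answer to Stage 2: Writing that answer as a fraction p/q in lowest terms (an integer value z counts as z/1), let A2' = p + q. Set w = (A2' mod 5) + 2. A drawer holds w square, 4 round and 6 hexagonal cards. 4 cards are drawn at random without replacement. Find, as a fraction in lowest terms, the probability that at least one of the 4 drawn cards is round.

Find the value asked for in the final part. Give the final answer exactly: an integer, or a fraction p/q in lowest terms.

Stage 1: total draws C(20,6) = 38760; favorable C(7,6) = 7; P = 7/38760; answer 7/38760
Stage 2: A1 = 7/38760; threaded value p + q = 38767; c = -13; cross terms: (-29*-35 - 12*-27)=1339, (12*40 - -11*-35)=95, (-11*-13 - -26*40)=1183, (-26*-27 - -29*-13)=325; twice the area = |2942| = 2942; area = 1471; answer 1471
Stage 3: A2 = 1471; threaded value p + q = 1472; w = 4; total draws C(14,4) = 1001; complement C(10,4) = 210; favorable 1001 - 210 = 791; P = 113/143; answer 113/143

113/143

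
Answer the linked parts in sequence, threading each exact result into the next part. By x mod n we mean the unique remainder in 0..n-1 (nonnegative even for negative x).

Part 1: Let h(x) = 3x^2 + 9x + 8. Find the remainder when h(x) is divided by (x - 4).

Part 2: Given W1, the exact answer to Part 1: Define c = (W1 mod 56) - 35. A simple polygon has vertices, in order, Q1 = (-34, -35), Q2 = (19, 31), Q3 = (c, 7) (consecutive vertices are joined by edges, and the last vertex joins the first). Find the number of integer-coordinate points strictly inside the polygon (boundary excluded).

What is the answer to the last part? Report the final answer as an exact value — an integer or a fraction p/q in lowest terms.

36

Part 1: remainder = value at the root: 3*(4)^2 + 9*(4)^1 + 8 = (48) + (36) + (8) = 92; answer 92
Part 2: W1 = 92; c = 1; cross terms: (-34*31 - 19*-35)=-389, (19*7 - 1*31)=102, (1*-35 - -34*7)=203; twice the area = |-84| = 84; area = 42; boundary points = 1 + 6 + 7 = 14; strictly interior points = area - boundary/2 + 1 = 36; answer 36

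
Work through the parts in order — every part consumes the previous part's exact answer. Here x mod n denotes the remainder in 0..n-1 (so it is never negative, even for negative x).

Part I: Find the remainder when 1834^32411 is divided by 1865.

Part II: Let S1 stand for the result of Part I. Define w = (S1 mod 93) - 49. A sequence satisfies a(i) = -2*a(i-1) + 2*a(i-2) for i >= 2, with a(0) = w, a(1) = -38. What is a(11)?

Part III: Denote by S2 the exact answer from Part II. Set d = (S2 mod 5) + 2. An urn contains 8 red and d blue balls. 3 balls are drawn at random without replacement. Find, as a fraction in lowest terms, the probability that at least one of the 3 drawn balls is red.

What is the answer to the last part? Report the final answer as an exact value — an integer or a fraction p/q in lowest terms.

138/143

Part I: squarings mod 1865: 1834^1=1834, 1834^2=961, 1834^4=346, 1834^8=356, 1834^16=1781, 1834^32=1461, 1834^64=961, 1834^128=346, 1834^256=356, 1834^512=1781, 1834^1024=1461, 1834^2048=961, 1834^4096=346, 1834^8192=356, 1834^16384=1781; 1834^32411 = 1834^1 * 1834^2 * 1834^8 * 1834^16 * 1834^128 * 1834^512 * 1834^1024 * 1834^2048 * 1834^4096 * 1834^8192 * 1834^16384 = 289 (mod 1865); answer 289
Part II: S1 = 289; w = -39; a(2) = -2*(-38) + 2*(-39) = -2; iterating: a(2)=-2, a(3)=-72, a(4)=140, a(5)=-424, a(6)=1128, a(7)=-3104, a(8)=8464, a(9)=-23136, a(10)=63200, a(11)=-172672; answer -172672
Part III: S2 = -172672; d = 5; total draws C(13,3) = 286; complement C(5,3) = 10; favorable 286 - 10 = 276; P = 138/143; answer 138/143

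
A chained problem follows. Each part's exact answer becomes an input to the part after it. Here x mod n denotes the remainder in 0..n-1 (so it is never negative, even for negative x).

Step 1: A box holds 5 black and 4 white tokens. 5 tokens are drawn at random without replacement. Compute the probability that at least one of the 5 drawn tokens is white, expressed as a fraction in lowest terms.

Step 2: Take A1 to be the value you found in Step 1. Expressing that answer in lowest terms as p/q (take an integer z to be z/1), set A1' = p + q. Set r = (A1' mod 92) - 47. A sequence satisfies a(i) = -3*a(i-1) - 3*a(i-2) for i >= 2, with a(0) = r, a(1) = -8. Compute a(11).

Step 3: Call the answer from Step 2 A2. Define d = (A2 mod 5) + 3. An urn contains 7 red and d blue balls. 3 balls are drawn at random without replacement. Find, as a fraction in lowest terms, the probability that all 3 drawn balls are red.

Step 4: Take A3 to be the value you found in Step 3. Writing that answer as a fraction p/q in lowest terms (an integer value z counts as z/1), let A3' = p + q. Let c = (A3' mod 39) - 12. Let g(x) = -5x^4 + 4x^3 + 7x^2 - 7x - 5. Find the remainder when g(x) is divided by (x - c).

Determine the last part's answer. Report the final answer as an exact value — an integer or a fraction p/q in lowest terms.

-5411

Step 1: total draws C(9,5) = 126; complement C(5,5) = 1; favorable 126 - 1 = 125; P = 125/126; answer 125/126
Step 2: A1 = 125/126; threaded value p + q = 251; r = 20; a(2) = -3*(-8) - 3*(20) = -36; iterating: a(2)=-36, a(3)=132, a(4)=-288, a(5)=468, a(6)=-540, a(7)=216, a(8)=972, a(9)=-3564, a(10)=7776, a(11)=-12636; answer -12636
Step 3: A2 = -12636; d = 7; total draws C(14,3) = 364; favorable C(7,3) = 35; P = 5/52; answer 5/52
Step 4: A3 = 5/52; threaded value p + q = 57; c = 6; remainder = value at the root: -5*(6)^4 + 4*(6)^3 + 7*(6)^2 - 7*(6)^1 - 5 = (-6480) + (864) + (252) + (-42) + (-5) = -5411; answer -5411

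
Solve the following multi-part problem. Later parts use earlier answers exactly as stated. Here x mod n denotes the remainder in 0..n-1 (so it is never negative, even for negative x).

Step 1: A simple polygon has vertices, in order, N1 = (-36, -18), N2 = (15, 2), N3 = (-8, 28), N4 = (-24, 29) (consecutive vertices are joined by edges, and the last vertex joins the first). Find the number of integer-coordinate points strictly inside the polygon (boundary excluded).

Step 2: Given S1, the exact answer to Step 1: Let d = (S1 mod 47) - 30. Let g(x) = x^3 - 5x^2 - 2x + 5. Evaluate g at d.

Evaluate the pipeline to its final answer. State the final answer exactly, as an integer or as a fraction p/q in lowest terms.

-18695

Step 1: cross terms: (-36*2 - 15*-18)=198, (15*28 - -8*2)=436, (-8*29 - -24*28)=440, (-24*-18 - -36*29)=1476; twice the area = |2550| = 2550; area = 1275; boundary points = 1 + 1 + 1 + 1 = 4; strictly interior points = area - boundary/2 + 1 = 1274; answer 1274
Step 2: S1 = 1274; d = -25; 1*(-25)^3 - 5*(-25)^2 - 2*(-25)^1 + 5 = (-15625) + (-3125) + (50) + (5) = -18695; answer -18695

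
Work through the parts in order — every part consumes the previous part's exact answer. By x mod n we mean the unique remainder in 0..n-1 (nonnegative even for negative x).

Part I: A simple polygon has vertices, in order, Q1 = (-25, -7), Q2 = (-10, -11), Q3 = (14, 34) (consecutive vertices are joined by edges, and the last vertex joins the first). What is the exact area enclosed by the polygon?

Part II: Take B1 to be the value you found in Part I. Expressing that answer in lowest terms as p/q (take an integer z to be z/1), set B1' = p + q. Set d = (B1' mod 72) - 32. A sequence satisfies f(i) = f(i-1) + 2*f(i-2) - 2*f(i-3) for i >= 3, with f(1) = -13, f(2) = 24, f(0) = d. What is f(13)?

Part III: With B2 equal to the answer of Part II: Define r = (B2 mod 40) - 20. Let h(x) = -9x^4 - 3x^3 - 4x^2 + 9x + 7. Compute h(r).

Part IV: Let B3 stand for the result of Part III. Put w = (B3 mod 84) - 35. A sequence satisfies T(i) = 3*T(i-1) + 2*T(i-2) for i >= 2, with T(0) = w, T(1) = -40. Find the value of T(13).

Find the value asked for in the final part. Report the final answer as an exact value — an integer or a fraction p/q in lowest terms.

Part I: cross terms: (-25*-11 - -10*-7)=205, (-10*34 - 14*-11)=-186, (14*-7 - -25*34)=752; twice the area = |771| = 771; area = 771/2; answer 771/2
Part II: B1 = 771/2; threaded value p + q = 773; d = 21; f(3) = 1*(24) + 2*(-13) - 2*(21) = -44; iterating: f(3)=-44, f(4)=30, f(5)=-106, f(6)=42, f(7)=-230, f(8)=66, f(9)=-478, f(10)=114, f(11)=-974, f(12)=210, f(13)=-1966; answer -1966
Part III: B2 = -1966; r = 14; -9*(14)^4 - 3*(14)^3 - 4*(14)^2 + 9*(14)^1 + 7 = (-345744) + (-8232) + (-784) + (126) + (7) = -354627; answer -354627
Part IV: B3 = -354627; w = -14; T(2) = 3*(-40) + 2*(-14) = -148; iterating: T(2)=-148, T(3)=-524, T(4)=-1868, T(5)=-6652, T(6)=-23692, T(7)=-84380, T(8)=-300524, T(9)=-1070332, T(10)=-3812044, T(11)=-13576796, T(12)=-48354476, T(13)=-172217020; answer -172217020

-172217020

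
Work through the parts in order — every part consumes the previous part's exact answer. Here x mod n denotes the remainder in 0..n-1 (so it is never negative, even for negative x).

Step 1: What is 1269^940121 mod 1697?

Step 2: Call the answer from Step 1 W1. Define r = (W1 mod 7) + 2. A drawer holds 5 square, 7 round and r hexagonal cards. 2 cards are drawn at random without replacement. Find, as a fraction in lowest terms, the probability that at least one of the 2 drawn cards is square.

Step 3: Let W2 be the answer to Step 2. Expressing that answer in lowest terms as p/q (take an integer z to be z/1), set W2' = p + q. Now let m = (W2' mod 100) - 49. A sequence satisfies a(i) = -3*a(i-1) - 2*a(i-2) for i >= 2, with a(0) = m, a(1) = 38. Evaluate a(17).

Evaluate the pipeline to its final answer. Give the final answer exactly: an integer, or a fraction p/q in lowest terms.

5242838

Step 1: squarings mod 1697: 1269^1=1269, 1269^2=1605, 1269^4=1676, 1269^8=441, 1269^16=1023, 1269^32=1177, 1269^64=577, 1269^128=317, 1269^256=366, 1269^512=1590, 1269^1024=1267, 1269^2048=1624, 1269^4096=238, 1269^8192=643, 1269^16384=1078, 1269^32768=1336, 1269^65536=1349, 1269^131072=617, 1269^262144=561, 1269^524288=776; 1269^940121 = 1269^1 * 1269^8 * 1269^16 * 1269^64 * 1269^2048 * 1269^4096 * 1269^16384 * 1269^131072 * 1269^262144 * 1269^524288 = 866 (mod 1697); answer 866
Step 2: W1 = 866; r = 7; total draws C(19,2) = 171; complement C(14,2) = 91; favorable 171 - 91 = 80; P = 80/171; answer 80/171
Step 3: W2 = 80/171; threaded value p + q = 251; m = 2; a(2) = -3*(38) - 2*(2) = -118; iterating: a(2)=-118, a(3)=278, a(4)=-598, a(5)=1238, a(6)=-2518, a(7)=5078, a(8)=-10198, a(9)=20438, a(10)=-40918, a(11)=81878, a(12)=-163798, a(13)=327638, a(14)=-655318, a(15)=1310678, a(16)=-2621398, a(17)=5242838; answer 5242838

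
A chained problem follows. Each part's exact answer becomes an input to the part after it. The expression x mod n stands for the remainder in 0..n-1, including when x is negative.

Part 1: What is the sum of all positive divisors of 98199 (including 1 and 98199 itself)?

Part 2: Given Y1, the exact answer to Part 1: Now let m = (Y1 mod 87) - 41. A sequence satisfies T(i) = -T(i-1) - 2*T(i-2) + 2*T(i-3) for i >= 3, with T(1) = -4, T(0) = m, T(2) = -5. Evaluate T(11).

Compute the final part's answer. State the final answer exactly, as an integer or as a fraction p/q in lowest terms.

-2251

Part 1: 98199 = 3^3 * 3637; sigma = (1 + 3 + 9 + 27) * (1 + 3637) = 40 * 3638 = 145520; answer 145520
Part 2: Y1 = 145520; m = 15; T(3) = -1*(-5) - 2*(-4) + 2*(15) = 43; iterating: T(3)=43, T(4)=-41, T(5)=-55, T(6)=223, T(7)=-195, T(8)=-361, T(9)=1197, T(10)=-865, T(11)=-2251; answer -2251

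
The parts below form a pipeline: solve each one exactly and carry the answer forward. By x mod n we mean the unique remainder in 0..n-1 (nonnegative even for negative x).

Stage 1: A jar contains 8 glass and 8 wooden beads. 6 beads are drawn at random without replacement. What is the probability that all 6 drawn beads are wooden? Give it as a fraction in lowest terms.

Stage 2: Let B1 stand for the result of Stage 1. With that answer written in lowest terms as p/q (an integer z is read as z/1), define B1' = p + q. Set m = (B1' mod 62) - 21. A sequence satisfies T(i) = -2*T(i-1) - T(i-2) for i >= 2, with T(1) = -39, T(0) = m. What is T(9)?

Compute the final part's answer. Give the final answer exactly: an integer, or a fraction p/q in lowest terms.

-207

Stage 1: total draws C(16,6) = 8008; favorable C(8,6) = 28; P = 1/286; answer 1/286
Stage 2: B1 = 1/286; threaded value p + q = 287; m = 18; T(2) = -2*(-39) - 1*(18) = 60; iterating: T(2)=60, T(3)=-81, T(4)=102, T(5)=-123, T(6)=144, T(7)=-165, T(8)=186, T(9)=-207; answer -207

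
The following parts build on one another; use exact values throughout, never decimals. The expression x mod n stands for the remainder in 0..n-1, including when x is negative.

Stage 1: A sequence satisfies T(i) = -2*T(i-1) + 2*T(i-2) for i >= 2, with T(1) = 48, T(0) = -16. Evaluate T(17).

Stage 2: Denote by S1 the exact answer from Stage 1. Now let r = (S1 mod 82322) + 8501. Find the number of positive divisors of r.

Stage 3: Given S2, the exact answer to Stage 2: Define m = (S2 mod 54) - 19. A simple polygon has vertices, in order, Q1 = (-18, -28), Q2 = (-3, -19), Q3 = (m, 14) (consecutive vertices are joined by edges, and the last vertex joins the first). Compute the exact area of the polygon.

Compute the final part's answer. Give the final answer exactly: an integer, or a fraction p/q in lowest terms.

585/2

Stage 1: T(2) = -2*(48) + 2*(-16) = -128; iterating: T(2)=-128, T(3)=352, T(4)=-960, T(5)=2624, T(6)=-7168, T(7)=19584, T(8)=-53504, T(9)=146176, T(10)=-399360, T(11)=1091072, T(12)=-2980864, T(13)=8143872, T(14)=-22249472, T(15)=60786688, T(16)=-166072320, T(17)=453718016; answer 453718016
Stage 2: S1 = 453718016; r = 49975; 49975 = 5^2 * 1999; number of divisors = (2+1) * (1+1) = 6; answer 6
Stage 3: S2 = 6; m = -13; cross terms: (-18*-19 - -3*-28)=258, (-3*14 - -13*-19)=-289, (-13*-28 - -18*14)=616; twice the area = |585| = 585; area = 585/2; answer 585/2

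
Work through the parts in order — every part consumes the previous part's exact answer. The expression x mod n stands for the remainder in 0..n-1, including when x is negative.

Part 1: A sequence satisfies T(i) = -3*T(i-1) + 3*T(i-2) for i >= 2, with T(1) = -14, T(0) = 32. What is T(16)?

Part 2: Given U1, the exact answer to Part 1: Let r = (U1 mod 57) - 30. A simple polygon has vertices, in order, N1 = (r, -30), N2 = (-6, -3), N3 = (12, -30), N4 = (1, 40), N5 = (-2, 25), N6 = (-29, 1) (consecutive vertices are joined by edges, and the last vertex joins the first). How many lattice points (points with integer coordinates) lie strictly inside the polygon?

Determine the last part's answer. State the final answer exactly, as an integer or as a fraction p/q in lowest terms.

1101

Part 1: T(2) = -3*(-14) + 3*(32) = 138; iterating: T(2)=138, T(3)=-456, T(4)=1782, T(5)=-6714, T(6)=25488, T(7)=-96606, T(8)=366282, T(9)=-1388664, T(10)=5264838, T(11)=-19960506, T(12)=75676032, T(13)=-286909614, T(14)=1087756938, T(15)=-4123999656, T(16)=15635269782; answer 15635269782
Part 2: U1 = 15635269782; r = 6; cross terms: (6*-3 - -6*-30)=-198, (-6*-30 - 12*-3)=216, (12*40 - 1*-30)=510, (1*25 - -2*40)=105, (-2*1 - -29*25)=723, (-29*-30 - 6*1)=864; twice the area = |2220| = 2220; area = 1110; boundary points = 3 + 9 + 1 + 3 + 3 + 1 = 20; strictly interior points = area - boundary/2 + 1 = 1101; answer 1101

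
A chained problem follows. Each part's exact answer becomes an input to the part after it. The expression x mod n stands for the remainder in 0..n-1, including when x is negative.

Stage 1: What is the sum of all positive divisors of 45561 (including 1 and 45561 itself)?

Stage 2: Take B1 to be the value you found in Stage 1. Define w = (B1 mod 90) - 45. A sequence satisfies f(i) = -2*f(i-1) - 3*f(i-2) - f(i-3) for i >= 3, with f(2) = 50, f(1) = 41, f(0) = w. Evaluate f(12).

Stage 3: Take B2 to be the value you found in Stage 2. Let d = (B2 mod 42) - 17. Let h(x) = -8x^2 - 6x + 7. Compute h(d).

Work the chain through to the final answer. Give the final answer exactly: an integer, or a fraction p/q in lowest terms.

-427

Stage 1: 45561 = 3 * 15187; sigma = (1 + 3) * (1 + 15187) = 4 * 15188 = 60752; answer 60752
Stage 2: B1 = 60752; w = -43; f(3) = -2*(50) - 3*(41) - 1*(-43) = -180; iterating: f(3)=-180, f(4)=169, f(5)=152, f(6)=-631, f(7)=637, f(8)=467, f(9)=-2214, f(10)=2390, f(11)=1395, f(12)=-7746; answer -7746
Stage 3: B2 = -7746; d = 7; -8*(7)^2 - 6*(7)^1 + 7 = (-392) + (-42) + (7) = -427; answer -427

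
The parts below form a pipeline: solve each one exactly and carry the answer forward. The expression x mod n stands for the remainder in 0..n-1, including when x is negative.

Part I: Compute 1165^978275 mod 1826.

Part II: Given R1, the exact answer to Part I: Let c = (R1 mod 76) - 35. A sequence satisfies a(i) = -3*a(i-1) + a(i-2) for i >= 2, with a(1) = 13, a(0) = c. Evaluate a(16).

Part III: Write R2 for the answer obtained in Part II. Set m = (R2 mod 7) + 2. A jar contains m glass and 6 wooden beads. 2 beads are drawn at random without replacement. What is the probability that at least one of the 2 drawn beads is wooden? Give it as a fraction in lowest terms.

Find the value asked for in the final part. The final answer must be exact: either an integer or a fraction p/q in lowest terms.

Part I: squarings mod 1826: 1165^1=1165, 1165^2=507, 1165^4=1409, 1165^8=419, 1165^16=265, 1165^32=837, 1165^64=1211, 1165^128=243, 1165^256=617, 1165^512=881, 1165^1024=111, 1165^2048=1365, 1165^4096=705, 1165^8192=353, 1165^16384=441, 1165^32768=925, 1165^65536=1057, 1165^131072=1563, 1165^262144=1607, 1165^524288=485; 1165^978275 = 1165^1 * 1165^2 * 1165^32 * 1165^64 * 1165^256 * 1165^1024 * 1165^2048 * 1165^8192 * 1165^16384 * 1165^32768 * 1165^131072 * 1165^262144 * 1165^524288 = 1693 (mod 1826); answer 1693
Part II: R1 = 1693; c = -14; a(2) = -3*(13) + 1*(-14) = -53; iterating: a(2)=-53, a(3)=172, a(4)=-569, a(5)=1879, a(6)=-6206, a(7)=20497, a(8)=-67697, a(9)=223588, a(10)=-738461, a(11)=2438971, a(12)=-8055374, a(13)=26605093, a(14)=-87870653, a(15)=290217052, a(16)=-958521809; answer -958521809
Part III: R2 = -958521809; m = 2; total draws C(8,2) = 28; complement C(2,2) = 1; favorable 28 - 1 = 27; P = 27/28; answer 27/28

27/28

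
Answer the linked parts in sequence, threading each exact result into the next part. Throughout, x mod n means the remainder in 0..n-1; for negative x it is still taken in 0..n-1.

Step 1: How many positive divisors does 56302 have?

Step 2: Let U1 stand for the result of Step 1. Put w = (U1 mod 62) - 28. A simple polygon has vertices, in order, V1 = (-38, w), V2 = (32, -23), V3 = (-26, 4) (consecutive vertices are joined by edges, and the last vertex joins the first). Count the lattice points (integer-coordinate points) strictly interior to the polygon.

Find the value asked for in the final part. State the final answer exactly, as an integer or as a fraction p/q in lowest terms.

Step 1: 56302 = 2 * 28151; number of divisors = (1+1) * (1+1) = 4; answer 4
Step 2: U1 = 4; w = -24; cross terms: (-38*-23 - 32*-24)=1642, (32*4 - -26*-23)=-470, (-26*-24 - -38*4)=776; twice the area = |1948| = 1948; area = 974; boundary points = 1 + 1 + 4 = 6; strictly interior points = area - boundary/2 + 1 = 972; answer 972

972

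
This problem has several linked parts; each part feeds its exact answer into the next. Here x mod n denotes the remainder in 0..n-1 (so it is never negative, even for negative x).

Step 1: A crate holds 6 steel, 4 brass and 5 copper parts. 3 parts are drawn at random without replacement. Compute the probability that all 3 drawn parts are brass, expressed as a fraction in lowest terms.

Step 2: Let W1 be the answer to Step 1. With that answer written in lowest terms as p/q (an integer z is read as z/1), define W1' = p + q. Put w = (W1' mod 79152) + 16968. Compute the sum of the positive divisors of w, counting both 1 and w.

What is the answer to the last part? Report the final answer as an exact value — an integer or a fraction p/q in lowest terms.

24016

Step 1: total draws C(15,3) = 455; favorable C(4,3) = 4; P = 4/455; answer 4/455
Step 2: W1 = 4/455; threaded value p + q = 459; w = 17427; 17427 = 3 * 37 * 157; sigma = (1 + 3) * (1 + 37) * (1 + 157) = 4 * 38 * 158 = 24016; answer 24016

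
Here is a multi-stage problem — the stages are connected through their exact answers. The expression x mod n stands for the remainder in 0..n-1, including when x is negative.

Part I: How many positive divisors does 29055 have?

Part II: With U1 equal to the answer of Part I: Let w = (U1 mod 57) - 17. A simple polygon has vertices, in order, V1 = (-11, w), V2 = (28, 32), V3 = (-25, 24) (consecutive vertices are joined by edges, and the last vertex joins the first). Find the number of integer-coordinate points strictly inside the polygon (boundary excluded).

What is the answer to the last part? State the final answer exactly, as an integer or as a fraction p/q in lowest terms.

Part I: 29055 = 3 * 5 * 13 * 149; number of divisors = (1+1) * (1+1) * (1+1) * (1+1) = 16; answer 16
Part II: U1 = 16; w = -1; cross terms: (-11*32 - 28*-1)=-324, (28*24 - -25*32)=1472, (-25*-1 - -11*24)=289; twice the area = |1437| = 1437; area = 1437/2; boundary points = 3 + 1 + 1 = 5; strictly interior points = area - boundary/2 + 1 = 717; answer 717

717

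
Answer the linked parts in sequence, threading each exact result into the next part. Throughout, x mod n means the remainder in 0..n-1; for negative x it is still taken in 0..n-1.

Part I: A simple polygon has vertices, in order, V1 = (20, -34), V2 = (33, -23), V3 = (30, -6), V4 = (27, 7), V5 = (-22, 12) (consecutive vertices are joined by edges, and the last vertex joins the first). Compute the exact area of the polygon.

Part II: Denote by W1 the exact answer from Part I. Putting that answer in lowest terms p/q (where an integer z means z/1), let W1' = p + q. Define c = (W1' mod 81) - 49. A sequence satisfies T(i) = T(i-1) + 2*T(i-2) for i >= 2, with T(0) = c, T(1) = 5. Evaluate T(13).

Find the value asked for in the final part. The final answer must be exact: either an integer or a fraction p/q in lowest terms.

-5455

Part I: cross terms: (20*-23 - 33*-34)=662, (33*-6 - 30*-23)=492, (30*7 - 27*-6)=372, (27*12 - -22*7)=478, (-22*-34 - 20*12)=508; twice the area = |2512| = 2512; area = 1256; answer 1256
Part II: W1 = 1256; threaded value p + q = 1257; c = -7; T(2) = 1*(5) + 2*(-7) = -9; iterating: T(2)=-9, T(3)=1, T(4)=-17, T(5)=-15, T(6)=-49, T(7)=-79, T(8)=-177, T(9)=-335, T(10)=-689, T(11)=-1359, T(12)=-2737, T(13)=-5455; answer -5455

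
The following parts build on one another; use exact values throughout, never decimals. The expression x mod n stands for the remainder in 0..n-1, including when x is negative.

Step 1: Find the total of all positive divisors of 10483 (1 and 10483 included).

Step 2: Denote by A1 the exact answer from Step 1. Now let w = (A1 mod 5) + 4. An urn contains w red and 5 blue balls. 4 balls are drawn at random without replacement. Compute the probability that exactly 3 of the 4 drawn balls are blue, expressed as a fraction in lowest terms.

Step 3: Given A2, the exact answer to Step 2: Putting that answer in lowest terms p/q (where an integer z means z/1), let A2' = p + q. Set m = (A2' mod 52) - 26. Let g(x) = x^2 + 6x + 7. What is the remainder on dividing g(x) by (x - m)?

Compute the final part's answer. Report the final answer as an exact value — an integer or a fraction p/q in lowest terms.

Step 1: 10483 = 11 * 953; sigma = (1 + 11) * (1 + 953) = 12 * 954 = 11448; answer 11448
Step 2: A1 = 11448; w = 7; total draws C(12,4) = 495; favorable C(5,3)*C(7,1) = 70; P = 14/99; answer 14/99
Step 3: A2 = 14/99; threaded value p + q = 113; m = -17; remainder = value at the root: 1*(-17)^2 + 6*(-17)^1 + 7 = (289) + (-102) + (7) = 194; answer 194

194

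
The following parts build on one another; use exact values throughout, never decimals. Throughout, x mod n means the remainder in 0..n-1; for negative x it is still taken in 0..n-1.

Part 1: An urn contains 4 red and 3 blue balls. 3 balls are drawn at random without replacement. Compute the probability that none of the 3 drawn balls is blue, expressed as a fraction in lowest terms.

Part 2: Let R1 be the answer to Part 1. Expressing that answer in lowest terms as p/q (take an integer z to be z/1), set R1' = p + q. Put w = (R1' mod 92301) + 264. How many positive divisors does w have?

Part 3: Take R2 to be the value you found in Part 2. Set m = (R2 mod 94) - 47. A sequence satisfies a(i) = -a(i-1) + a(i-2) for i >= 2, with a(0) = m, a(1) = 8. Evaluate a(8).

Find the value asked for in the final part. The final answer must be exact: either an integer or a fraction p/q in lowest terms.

Part 1: total draws C(7,3) = 35; favorable C(4,3) = 4; P = 4/35; answer 4/35
Part 2: R1 = 4/35; threaded value p + q = 39; w = 303; 303 = 3 * 101; number of divisors = (1+1) * (1+1) = 4; answer 4
Part 3: R2 = 4; m = -43; a(2) = -1*(8) + 1*(-43) = -51; iterating: a(2)=-51, a(3)=59, a(4)=-110, a(5)=169, a(6)=-279, a(7)=448, a(8)=-727; answer -727

-727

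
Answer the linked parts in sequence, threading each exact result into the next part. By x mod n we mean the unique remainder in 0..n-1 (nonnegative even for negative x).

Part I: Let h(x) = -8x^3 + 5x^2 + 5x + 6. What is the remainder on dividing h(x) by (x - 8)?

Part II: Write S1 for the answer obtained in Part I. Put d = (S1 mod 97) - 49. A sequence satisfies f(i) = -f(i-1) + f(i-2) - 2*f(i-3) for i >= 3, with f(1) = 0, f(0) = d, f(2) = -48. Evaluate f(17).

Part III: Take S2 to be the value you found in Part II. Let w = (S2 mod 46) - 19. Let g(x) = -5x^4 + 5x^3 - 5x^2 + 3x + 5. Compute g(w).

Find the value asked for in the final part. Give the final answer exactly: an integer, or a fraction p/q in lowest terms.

-1878045

Part I: remainder = value at the root: -8*(8)^3 + 5*(8)^2 + 5*(8)^1 + 6 = (-4096) + (320) + (40) + (6) = -3730; answer -3730
Part II: S1 = -3730; d = 4; f(3) = -1*(-48) + 1*(0) - 2*(4) = 40; iterating: f(3)=40, f(4)=-88, f(5)=224, f(6)=-392, f(7)=792, f(8)=-1632, f(9)=3208, f(10)=-6424, f(11)=12896, f(12)=-25736, f(13)=51480, f(14)=-103008, f(15)=205960, f(16)=-411928, f(17)=823904; answer 823904
Part III: S2 = 823904; w = 25; -5*(25)^4 + 5*(25)^3 - 5*(25)^2 + 3*(25)^1 + 5 = (-1953125) + (78125) + (-3125) + (75) + (5) = -1878045; answer -1878045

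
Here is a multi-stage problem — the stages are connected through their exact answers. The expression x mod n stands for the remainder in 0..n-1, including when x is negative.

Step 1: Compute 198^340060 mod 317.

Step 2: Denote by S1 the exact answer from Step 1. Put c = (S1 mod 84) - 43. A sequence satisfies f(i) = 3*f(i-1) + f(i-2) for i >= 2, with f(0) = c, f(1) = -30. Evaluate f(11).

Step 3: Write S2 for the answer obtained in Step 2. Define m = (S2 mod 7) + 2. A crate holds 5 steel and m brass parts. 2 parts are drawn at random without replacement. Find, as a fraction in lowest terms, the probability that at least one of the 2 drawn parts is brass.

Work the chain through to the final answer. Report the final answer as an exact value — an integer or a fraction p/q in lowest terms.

Step 1: squarings mod 317: 198^1=198, 198^2=213, 198^4=38, 198^8=176, 198^16=227, 198^32=175, 198^64=193, 198^128=160, 198^256=240, 198^512=223, 198^1024=277, 198^2048=15, 198^4096=225, 198^8192=222, 198^16384=149, 198^32768=11, 198^65536=121, 198^131072=59, 198^262144=311; 198^340060 = 198^4 * 198^8 * 198^16 * 198^64 * 198^4096 * 198^8192 * 198^65536 * 198^262144 = 36 (mod 317); answer 36
Step 2: S1 = 36; c = -7; f(2) = 3*(-30) + 1*(-7) = -97; iterating: f(2)=-97, f(3)=-321, f(4)=-1060, f(5)=-3501, f(6)=-11563, f(7)=-38190, f(8)=-126133, f(9)=-416589, f(10)=-1375900, f(11)=-4544289; answer -4544289
Step 3: S2 = -4544289; m = 8; total draws C(13,2) = 78; complement C(5,2) = 10; favorable 78 - 10 = 68; P = 34/39; answer 34/39

34/39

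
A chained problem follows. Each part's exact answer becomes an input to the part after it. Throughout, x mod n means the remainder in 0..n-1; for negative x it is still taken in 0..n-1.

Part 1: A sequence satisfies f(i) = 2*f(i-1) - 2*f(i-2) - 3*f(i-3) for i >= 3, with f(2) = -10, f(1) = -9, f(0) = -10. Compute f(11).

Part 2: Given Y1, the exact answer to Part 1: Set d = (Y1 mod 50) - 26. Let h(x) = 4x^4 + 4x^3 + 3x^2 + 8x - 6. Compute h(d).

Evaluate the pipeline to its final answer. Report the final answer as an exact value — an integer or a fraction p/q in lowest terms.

Part 1: f(3) = 2*(-10) - 2*(-9) - 3*(-10) = 28; iterating: f(3)=28, f(4)=103, f(5)=180, f(6)=70, f(7)=-529, f(8)=-1738, f(9)=-2628, f(10)=-193, f(11)=10084; answer 10084
Part 2: Y1 = 10084; d = 8; 4*(8)^4 + 4*(8)^3 + 3*(8)^2 + 8*(8)^1 - 6 = (16384) + (2048) + (192) + (64) + (-6) = 18682; answer 18682

18682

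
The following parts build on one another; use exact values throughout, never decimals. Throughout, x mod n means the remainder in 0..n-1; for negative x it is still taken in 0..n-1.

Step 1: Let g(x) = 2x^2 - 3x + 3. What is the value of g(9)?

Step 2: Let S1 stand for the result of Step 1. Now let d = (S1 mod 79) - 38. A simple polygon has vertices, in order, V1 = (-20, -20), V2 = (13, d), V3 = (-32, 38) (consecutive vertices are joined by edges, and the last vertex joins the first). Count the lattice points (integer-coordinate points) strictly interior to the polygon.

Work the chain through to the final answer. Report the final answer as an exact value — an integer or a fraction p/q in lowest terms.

Step 1: 2*(9)^2 - 3*(9)^1 + 3 = (162) + (-27) + (3) = 138; answer 138
Step 2: S1 = 138; d = 21; cross terms: (-20*21 - 13*-20)=-160, (13*38 - -32*21)=1166, (-32*-20 - -20*38)=1400; twice the area = |2406| = 2406; area = 1203; boundary points = 1 + 1 + 2 = 4; strictly interior points = area - boundary/2 + 1 = 1202; answer 1202

1202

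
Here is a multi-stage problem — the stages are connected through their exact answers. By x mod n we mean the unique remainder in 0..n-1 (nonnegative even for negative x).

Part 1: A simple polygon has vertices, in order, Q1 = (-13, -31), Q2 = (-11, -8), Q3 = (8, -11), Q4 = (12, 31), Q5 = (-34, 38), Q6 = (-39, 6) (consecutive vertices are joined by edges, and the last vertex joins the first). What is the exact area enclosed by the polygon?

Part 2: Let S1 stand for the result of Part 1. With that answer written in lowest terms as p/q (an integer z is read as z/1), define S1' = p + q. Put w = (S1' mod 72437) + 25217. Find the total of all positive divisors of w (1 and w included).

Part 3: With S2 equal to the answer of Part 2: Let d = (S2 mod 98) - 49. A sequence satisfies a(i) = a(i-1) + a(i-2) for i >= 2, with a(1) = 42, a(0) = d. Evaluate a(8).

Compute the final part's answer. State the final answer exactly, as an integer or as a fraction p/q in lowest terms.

Part 1: cross terms: (-13*-8 - -11*-31)=-237, (-11*-11 - 8*-8)=185, (8*31 - 12*-11)=380, (12*38 - -34*31)=1510, (-34*6 - -39*38)=1278, (-39*-31 - -13*6)=1287; twice the area = |4403| = 4403; area = 4403/2; answer 4403/2
Part 2: S1 = 4403/2; threaded value p + q = 4405; w = 29622; 29622 = 2 * 3 * 4937; sigma = (1 + 2) * (1 + 3) * (1 + 4937) = 3 * 4 * 4938 = 59256; answer 59256
Part 3: S2 = 59256; d = 15; a(2) = 1*(42) + 1*(15) = 57; iterating: a(2)=57, a(3)=99, a(4)=156, a(5)=255, a(6)=411, a(7)=666, a(8)=1077; answer 1077

1077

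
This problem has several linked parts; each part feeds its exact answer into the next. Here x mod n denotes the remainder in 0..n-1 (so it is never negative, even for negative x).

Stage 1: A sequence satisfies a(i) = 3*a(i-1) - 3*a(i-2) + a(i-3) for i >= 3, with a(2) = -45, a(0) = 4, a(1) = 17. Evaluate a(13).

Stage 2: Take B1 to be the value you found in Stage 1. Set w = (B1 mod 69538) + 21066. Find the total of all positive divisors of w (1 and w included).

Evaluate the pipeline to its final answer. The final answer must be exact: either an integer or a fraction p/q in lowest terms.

113240

Stage 1: a(3) = 3*(-45) - 3*(17) + 1*(4) = -182; iterating: a(3)=-182, a(4)=-394, a(5)=-681, a(6)=-1043, a(7)=-1480, a(8)=-1992, a(9)=-2579, a(10)=-3241, a(11)=-3978, a(12)=-4790, a(13)=-5677; answer -5677
Stage 2: B1 = -5677; w = 84927; 84927 = 3 * 28309; sigma = (1 + 3) * (1 + 28309) = 4 * 28310 = 113240; answer 113240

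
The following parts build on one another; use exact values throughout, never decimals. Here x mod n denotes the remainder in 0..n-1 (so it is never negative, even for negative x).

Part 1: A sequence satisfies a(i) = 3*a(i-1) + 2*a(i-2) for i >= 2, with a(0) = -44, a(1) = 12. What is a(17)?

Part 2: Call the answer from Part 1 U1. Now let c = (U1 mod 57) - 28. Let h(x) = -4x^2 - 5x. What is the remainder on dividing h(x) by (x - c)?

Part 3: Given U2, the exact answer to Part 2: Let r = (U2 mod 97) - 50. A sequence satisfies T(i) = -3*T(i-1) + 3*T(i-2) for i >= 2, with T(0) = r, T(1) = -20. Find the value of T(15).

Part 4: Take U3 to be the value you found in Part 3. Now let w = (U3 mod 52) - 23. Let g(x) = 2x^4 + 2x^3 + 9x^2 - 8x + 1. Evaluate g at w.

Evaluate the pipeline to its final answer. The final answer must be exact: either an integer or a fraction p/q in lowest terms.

Part 1: a(2) = 3*(12) + 2*(-44) = -52; iterating: a(2)=-52, a(3)=-132, a(4)=-500, a(5)=-1764, a(6)=-6292, a(7)=-22404, a(8)=-79796, a(9)=-284196, a(10)=-1012180, a(11)=-3604932, a(12)=-12839156, a(13)=-45727332, a(14)=-162860308, a(15)=-580035588, a(16)=-2065827380, a(17)=-7357553316; answer -7357553316
Part 2: U1 = -7357553316; c = -13; remainder = value at the root: -4*(-13)^2 - 5*(-13)^1 = (-676) + (65) = -611; answer -611
Part 3: U2 = -611; r = 18; T(2) = -3*(-20) + 3*(18) = 114; iterating: T(2)=114, T(3)=-402, T(4)=1548, T(5)=-5850, T(6)=22194, T(7)=-84132, T(8)=318978, T(9)=-1209330, T(10)=4584924, T(11)=-17382762, T(12)=65903058, T(13)=-249857460, T(14)=947281554, T(15)=-3591417042; answer -3591417042
Part 4: U3 = -3591417042; w = 11; 2*(11)^4 + 2*(11)^3 + 9*(11)^2 - 8*(11)^1 + 1 = (29282) + (2662) + (1089) + (-88) + (1) = 32946; answer 32946

32946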